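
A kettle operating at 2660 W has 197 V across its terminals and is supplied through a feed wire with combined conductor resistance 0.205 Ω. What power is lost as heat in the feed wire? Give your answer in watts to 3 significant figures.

Line loss is just I²R for the cable — we know both I and R_line directly.
I = P / V = 2660 / 197 = 13.50 A through the feed wire.
P_line = I² R_line = (13.50)² × 0.205 = 37.38 W

37.4 W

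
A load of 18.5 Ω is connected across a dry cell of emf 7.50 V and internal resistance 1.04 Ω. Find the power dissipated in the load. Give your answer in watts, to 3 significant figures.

2.73 W

With r and R in series, I = ε/(r+R); the load dissipates I²R.
I = ε / (r + R) = 7.50 / (1.04 + 18.5) = 0.3838 A
P_load = I² R = (0.3838)² × 18.5 = 2.725 W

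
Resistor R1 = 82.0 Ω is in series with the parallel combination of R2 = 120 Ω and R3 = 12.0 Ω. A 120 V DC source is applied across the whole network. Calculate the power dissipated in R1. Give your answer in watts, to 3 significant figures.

137 W

Collapse R2‖R3 to a single equivalent, reducing the network to two series elements.
R_p = (120×12.0)/(120+12.0) = 10.91 Ω
R_total = 82.0 + 10.91 = 92.91 Ω
I = V / R_total = 120 / 92.91 = 1.292 A
All the current flows through R1; use P = I²R.
P_R1 = (1.292)² × 82.0 = 136.8 W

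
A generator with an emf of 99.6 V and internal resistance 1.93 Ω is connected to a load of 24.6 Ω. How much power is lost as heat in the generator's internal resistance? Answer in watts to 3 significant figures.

The internal resistance carries the same current as the load; P_int = I²r.
I = ε / (r + R) = 99.6 / (1.93 + 24.6) = 3.754 A
P_int = I² r = (3.754)² × 1.93 = 27.20 W

27.2 W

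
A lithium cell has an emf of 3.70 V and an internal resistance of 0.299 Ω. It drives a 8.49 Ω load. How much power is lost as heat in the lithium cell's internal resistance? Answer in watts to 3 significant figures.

0.0530 W

r is in series with the load, so it carries the full circuit current — the loss in it is I²r.
I = ε / (r + R) = 3.70 / (0.299 + 8.49) = 0.4210 A
P_int = I² r = (0.4210)² × 0.299 = 0.05299 W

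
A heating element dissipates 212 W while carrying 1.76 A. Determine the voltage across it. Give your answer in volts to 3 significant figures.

120 V

Rearranging the power relation for the two known quantities gives V = P / I.
V = 212 / 1.760 = 120.5 V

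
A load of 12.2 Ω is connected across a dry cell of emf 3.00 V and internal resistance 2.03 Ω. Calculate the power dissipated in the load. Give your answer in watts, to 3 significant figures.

0.542 W

Load and internal resistance form a series loop — compute the loop current, then the load power via I²R.
I = ε / (r + R) = 3.00 / (2.03 + 12.2) = 0.2108 A
P_load = I² R = (0.2108)² × 12.2 = 0.5422 W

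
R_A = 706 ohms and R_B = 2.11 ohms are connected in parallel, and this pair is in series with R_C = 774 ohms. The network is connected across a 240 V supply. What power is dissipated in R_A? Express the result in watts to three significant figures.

0.000599 W

First find R_p for the parallel pair, then treat R_p + R_C as a series loop.
R_p = (706×2.11)/(706+2.11) = 2.104 Ω
R_total = R_p + 774 = 2.104 + 774 = 776.1 Ω
I = V / R_total = 240 / 776.1 = 0.3092 A
Voltage across the parallel pair: V_p = I × R_p = 0.3092 × 2.104 = 0.6505 V
R_A sits across V_p; its power is V_p²/R.
P_R_A = (0.6505)² / 706 = 0.0005994 W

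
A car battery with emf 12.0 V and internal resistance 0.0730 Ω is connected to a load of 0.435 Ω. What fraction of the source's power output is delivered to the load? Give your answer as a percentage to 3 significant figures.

η = P_load/(P_load+P_int) = I²R/(I²R+I²r) = R/(R+r) — the I² cancels for series elements.
η = R / (R + r) = 0.435 / (0.435 + 0.0730) = 0.8563

85.6 %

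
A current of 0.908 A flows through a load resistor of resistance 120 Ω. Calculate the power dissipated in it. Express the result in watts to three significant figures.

98.9 W

The current through and the resistance of the element are both given; use P = I²R.
P = (0.9080 A)² × 120 Ω = 98.94 W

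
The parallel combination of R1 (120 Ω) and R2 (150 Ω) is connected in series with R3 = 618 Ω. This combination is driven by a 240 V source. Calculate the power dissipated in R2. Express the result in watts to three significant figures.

Combine R1 and R2 into their parallel equivalent first, reducing the network to two series resistors.
R_p = (120×150)/(120+150) = 66.67 Ω
R_total = R_p + 618 = 66.67 + 618 = 684.7 Ω
I = V / R_total = 240 / 684.7 = 0.3505 A
Voltage across the parallel pair: V_p = I × R_p = 0.3505 × 66.67 = 23.37 V
R2 sits across V_p; its power is V_p²/R.
P_R2 = (23.37)² / 150 = 3.641 W

3.64 W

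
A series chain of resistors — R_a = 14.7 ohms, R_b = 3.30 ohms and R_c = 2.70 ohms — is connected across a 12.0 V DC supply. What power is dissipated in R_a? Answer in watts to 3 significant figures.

4.94 W

The current is common to all series resistors; compute it, then apply P = I²R for the target.
R_total = 14.7 + 3.30 + 2.70 = 20.70 Ω
I = V / R_total = 12.0 / 20.70 = 0.5797 A
P_R_a = I² × R_a = (0.5797)² × 14.7 = 4.940 W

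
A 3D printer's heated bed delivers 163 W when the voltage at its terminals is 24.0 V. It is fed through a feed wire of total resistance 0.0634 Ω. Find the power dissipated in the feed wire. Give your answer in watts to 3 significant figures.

2.92 W

The feed wire is a series resistance carrying the load current; its dissipation is I²R_line.
I = P / V = 163 / 24.0 = 6.792 A through the feed wire.
P_line = I² R_line = (6.792)² × 0.0634 = 2.924 W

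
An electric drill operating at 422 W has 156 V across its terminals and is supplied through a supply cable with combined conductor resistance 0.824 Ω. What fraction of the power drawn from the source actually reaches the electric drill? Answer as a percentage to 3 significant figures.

I = P / V = 422 / 156 = 2.705 A through the supply cable.
P_line = I² R_line = (2.705)² × 0.824 = 6.030 W
P_source = P_load + P_line = 422.0 + 6.030 = 428.0 W
η = P_load / P_source = 422.0 / 428.0 = 0.9859

98.6 %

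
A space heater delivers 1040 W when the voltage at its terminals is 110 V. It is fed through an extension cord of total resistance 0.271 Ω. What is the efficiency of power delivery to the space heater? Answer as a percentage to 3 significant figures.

97.7 %

I = P / V = 1040 / 110 = 9.455 A through the extension cord.
P_line = I² R_line = (9.455)² × 0.271 = 24.22 W
P_source = P_load + P_line = 1040 + 24.22 = 1064 W
η = P_load / P_source = 1040 / 1064 = 0.9772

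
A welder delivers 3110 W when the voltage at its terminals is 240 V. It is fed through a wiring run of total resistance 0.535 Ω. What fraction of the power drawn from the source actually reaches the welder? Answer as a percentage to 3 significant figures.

97.2 %

I = P / V = 3110 / 240 = 12.96 A through the wiring run.
P_line = I² R_line = (12.96)² × 0.535 = 89.84 W
P_source = P_load + P_line = 3110 + 89.84 = 3200 W
η = P_load / P_source = 3110 / 3200 = 0.9719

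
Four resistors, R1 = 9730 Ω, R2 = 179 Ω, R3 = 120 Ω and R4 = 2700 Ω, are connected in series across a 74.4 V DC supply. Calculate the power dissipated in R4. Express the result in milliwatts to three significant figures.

Every series element carries the same I. Get I from the total resistance, then P = I² × R4.
R_total = 9730 + 179 + 120 + 2700 = 12730 Ω
I = V / R_total = 74.4 / 12730 = 0.005845 A
P_R4 = I² × R4 = (0.005845)² × 2700 = 0.09224 W

92.2 mW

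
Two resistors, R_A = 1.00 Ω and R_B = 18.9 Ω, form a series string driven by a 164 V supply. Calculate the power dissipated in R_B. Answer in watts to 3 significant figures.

1280 W

Every series element carries the same I. Get I from the total resistance, then P = I² × R_B.
R_total = 1.00 + 18.9 = 19.90 Ω
I = V / R_total = 164 / 19.90 = 8.241 A
P_R_B = I² × R_B = (8.241)² × 18.9 = 1284 W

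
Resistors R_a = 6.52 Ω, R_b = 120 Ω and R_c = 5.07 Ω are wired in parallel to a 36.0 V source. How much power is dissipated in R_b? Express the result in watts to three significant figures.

10.8 W

Each parallel branch sees the full supply voltage, so P = V²/R applies directly to the target branch.
P_R_b = V² / R_b = (36.0)² / 120 Ω = 10.80 W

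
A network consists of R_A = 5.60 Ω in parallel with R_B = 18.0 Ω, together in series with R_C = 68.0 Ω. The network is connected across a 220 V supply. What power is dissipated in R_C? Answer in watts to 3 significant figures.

First find R_p for the parallel pair, then treat R_p + R_C as a series loop.
R_p = (5.60×18.0)/(5.60+18.0) = 4.271 Ω
R_total = R_p + 68.0 = 4.271 + 68.0 = 72.27 Ω
I = V / R_total = 220 / 72.27 = 3.044 A
R_C carries the full series current, so P = I²R.
P_R_C = (3.044)² × 68.0 = 630.1 W

630 W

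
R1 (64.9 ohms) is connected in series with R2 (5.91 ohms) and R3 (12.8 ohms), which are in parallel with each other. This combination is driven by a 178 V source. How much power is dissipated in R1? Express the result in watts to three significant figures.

Reduce the parallel pair to R_p first; the network is then a simple series string.
R_p = (5.91×12.8)/(5.91+12.8) = 4.043 Ω
R_total = 64.9 + 4.043 = 68.94 Ω
I = V / R_total = 178 / 68.94 = 2.582 A
The full supply current passes through R1: P = I²R.
P_R1 = (2.582)² × 64.9 = 432.6 W

433 W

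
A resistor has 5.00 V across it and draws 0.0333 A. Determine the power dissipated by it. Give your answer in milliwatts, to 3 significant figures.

With V and I both given, power follows immediately from P = V I.
P = 5.00 V × 0.03330 A = 0.1665 W

166 mW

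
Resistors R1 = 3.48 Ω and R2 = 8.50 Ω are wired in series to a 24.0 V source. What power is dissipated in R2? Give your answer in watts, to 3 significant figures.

34.1 W

Since the resistors are in series they all carry the loop current I = V/R_total; the power in any one is I²R.
R_total = 3.48 + 8.50 = 11.98 Ω
I = V / R_total = 24.0 / 11.98 = 2.003 A
P_R2 = I² × R2 = (2.003)² × 8.50 = 34.11 W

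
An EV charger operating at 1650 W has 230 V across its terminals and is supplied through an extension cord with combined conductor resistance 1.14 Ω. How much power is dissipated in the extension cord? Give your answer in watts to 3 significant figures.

Only the current and the line resistance are needed for the I²R loss.
I = P / V = 1650 / 230 = 7.174 A through the extension cord.
P_line = I² R_line = (7.174)² × 1.14 = 58.67 W

58.7 W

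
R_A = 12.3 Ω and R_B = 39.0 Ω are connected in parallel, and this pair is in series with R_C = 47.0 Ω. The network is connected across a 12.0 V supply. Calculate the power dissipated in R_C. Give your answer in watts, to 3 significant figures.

2.13 W

Reduce the parallel combination to a single R_p; the circuit then becomes R_p in series with the remaining resistor.
R_p = (12.3×39.0)/(12.3+39.0) = 9.351 Ω
R_total = R_p + 47.0 = 9.351 + 47.0 = 56.35 Ω
I = V / R_total = 12.0 / 56.35 = 0.2130 A
R_C is the series element, so its power is I²R.
P_R_C = (0.2130)² × 47.0 = 2.131 W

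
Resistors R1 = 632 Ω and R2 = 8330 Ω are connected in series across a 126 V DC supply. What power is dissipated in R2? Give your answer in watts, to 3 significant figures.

Since the resistors are in series they all carry the loop current I = V/R_total; the power in any one is I²R.
R_total = 632 + 8330 = 8962 Ω
I = V / R_total = 126 / 8962 = 0.01406 A
P_R2 = I² × R2 = (0.01406)² × 8330 = 1.647 W

1.65 W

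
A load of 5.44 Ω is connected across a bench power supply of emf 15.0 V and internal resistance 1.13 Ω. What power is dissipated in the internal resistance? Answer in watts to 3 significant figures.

5.89 W

The internal resistance carries the same current as the load; P_int = I²r.
I = ε / (r + R) = 15.0 / (1.13 + 5.44) = 2.283 A
P_int = I² r = (2.283)² × 1.13 = 5.890 W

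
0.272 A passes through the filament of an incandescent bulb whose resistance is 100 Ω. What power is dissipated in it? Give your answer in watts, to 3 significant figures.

7.40 W

The current through and the resistance of the element are both given; use P = I²R.
P = (0.2720 A)² × 100 Ω = 7.398 W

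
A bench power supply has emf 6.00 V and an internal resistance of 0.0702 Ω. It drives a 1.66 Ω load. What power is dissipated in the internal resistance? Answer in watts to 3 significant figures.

r is in series with the load, so it carries the full circuit current — the loss in it is I²r.
I = ε / (r + R) = 6.00 / (0.0702 + 1.66) = 3.468 A
P_int = I² r = (3.468)² × 0.0702 = 0.8442 W

0.844 W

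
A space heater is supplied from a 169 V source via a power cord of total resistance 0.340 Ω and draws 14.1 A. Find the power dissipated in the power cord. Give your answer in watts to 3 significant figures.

The power cord and load are in series, so the same current flows in both; the loss is I²R_line.
The power cord carries the full 14.1 A.
P_line = I² R_line = (14.10)² × 0.340 = 67.60 W

67.6 W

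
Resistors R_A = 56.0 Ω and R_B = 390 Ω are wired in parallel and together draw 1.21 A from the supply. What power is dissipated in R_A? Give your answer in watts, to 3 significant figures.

62.7 W

Parallel branches share V, not I — compute V via R_eq, then use V²/R for the target branch.
1/R_eq = 1/56.0 + 1/390 ⇒ R_eq = 48.97 Ω
V = I_total × R_eq = 1.210 × 48.97 = 59.25 V
P_R_A = V² / R_A = (59.25)² / 56.0 = 62.69 W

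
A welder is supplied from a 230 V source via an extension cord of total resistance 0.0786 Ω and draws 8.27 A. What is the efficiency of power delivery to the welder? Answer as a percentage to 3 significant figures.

99.7 %

The extension cord carries the full 8.27 A.
P_line = I² R_line = (8.270)² × 0.0786 = 5.376 W
P_source = V I = 230 × 8.270 = 1902 W; P_load = 1897 W
η = P_load / P_source = 1897 / 1902 = 0.9972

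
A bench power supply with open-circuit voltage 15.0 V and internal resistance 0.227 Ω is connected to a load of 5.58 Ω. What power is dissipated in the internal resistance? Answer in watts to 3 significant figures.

The source's internal resistance is just another series element carrying I; its dissipation is I²r.
I = ε / (r + R) = 15.0 / (0.227 + 5.58) = 2.583 A
P_int = I² r = (2.583)² × 0.227 = 1.515 W

1.51 W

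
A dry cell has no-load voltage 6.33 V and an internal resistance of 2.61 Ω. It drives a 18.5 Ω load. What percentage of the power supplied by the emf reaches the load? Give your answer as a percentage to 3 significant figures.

The source delivers εI, of which I²R reaches the load and I²r is lost; since I is common, η = R/(R+r).
η = R / (R + r) = 18.5 / (18.5 + 2.61) = 0.8764

87.6 %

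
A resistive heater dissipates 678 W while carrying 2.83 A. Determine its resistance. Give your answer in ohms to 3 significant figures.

84.7 Ω

From P = V I = I²R = V²/R, with the two given quantities we get R = P / I².
R = 678 / (2.830)² = 84.66 Ω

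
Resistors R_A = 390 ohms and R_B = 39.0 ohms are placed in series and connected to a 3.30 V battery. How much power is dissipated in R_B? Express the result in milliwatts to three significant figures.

Every series element carries the same I. Get I from the total resistance, then P = I² × R_B.
R_total = 390 + 39.0 = 429.0 Ω
I = V / R_total = 3.30 / 429.0 = 0.007692 A
P_R_B = I² × R_B = (0.007692)² × 39.0 = 0.002308 W

2.31 mW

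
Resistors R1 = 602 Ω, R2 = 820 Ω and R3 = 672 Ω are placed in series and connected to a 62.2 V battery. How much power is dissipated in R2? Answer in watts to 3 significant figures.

0.724 W

In a series string the same current flows through every resistor — find that current, then P = I²R for the one we want.
R_total = 602 + 820 + 672 = 2094 Ω
I = V / R_total = 62.2 / 2094 = 0.02970 A
P_R2 = I² × R2 = (0.02970)² × 820 = 0.7235 W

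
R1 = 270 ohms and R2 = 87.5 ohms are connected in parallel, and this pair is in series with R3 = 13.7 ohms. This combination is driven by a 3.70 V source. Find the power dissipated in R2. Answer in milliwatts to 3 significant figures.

Combine R1 and R2 into their parallel equivalent first, reducing the network to two series resistors.
R_p = (270×87.5)/(270+87.5) = 66.08 Ω
R_total = R_p + 13.7 = 66.08 + 13.7 = 79.78 Ω
I = V / R_total = 3.70 / 79.78 = 0.04638 A
Voltage across the parallel pair: V_p = I × R_p = 0.04638 × 66.08 = 3.065 V
Use P = V²/R for R2 with V = V_p.
P_R2 = (3.065)² / 87.5 = 0.1073 W

107 mW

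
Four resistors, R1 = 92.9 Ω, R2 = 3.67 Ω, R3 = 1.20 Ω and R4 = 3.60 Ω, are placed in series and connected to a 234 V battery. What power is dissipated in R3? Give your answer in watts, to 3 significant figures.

6.39 W

In a series string the same current flows through every resistor — find that current, then P = I²R for the one we want.
R_total = 92.9 + 3.67 + 1.20 + 3.60 = 101.4 Ω
I = V / R_total = 234 / 101.4 = 2.308 A
P_R3 = I² × R3 = (2.308)² × 1.20 = 6.394 W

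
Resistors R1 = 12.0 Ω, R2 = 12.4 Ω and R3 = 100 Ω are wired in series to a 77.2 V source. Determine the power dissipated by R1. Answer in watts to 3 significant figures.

4.62 W

The current is common to all series resistors; compute it, then apply P = I²R for the target.
R_total = 12.0 + 12.4 + 100 = 124.4 Ω
I = V / R_total = 77.2 / 124.4 = 0.6206 A
P_R1 = I² × R1 = (0.6206)² × 12.0 = 4.621 W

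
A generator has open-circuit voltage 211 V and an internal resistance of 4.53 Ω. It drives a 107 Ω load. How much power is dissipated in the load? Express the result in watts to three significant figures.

With r and R in series, I = ε/(r+R); the load dissipates I²R.
I = ε / (r + R) = 211 / (4.53 + 107) = 1.892 A
P_load = I² R = (1.892)² × 107 = 383.0 W

383 W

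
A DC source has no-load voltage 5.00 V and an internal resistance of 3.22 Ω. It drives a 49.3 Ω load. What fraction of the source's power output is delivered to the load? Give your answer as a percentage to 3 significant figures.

93.9 %

η = P_load/(P_load+P_int) = I²R/(I²R+I²r) = R/(R+r) — the I² cancels for series elements.
η = R / (R + r) = 49.3 / (49.3 + 3.22) = 0.9387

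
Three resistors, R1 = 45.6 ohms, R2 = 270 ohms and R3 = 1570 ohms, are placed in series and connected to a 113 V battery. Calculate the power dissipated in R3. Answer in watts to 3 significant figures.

5.64 W

Since the resistors are in series they all carry the loop current I = V/R_total; the power in any one is I²R.
R_total = 45.6 + 270 + 1570 = 1886 Ω
I = V / R_total = 113 / 1886 = 0.05993 A
P_R3 = I² × R3 = (0.05993)² × 1570 = 5.638 W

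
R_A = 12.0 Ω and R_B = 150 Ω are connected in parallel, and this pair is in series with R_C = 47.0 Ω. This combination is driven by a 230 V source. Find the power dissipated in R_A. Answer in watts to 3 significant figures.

161 W

First find R_p for the parallel pair, then treat R_p + R_C as a series loop.
R_p = (12.0×150)/(12.0+150) = 11.11 Ω
R_total = R_p + 47.0 = 11.11 + 47.0 = 58.11 Ω
I = V / R_total = 230 / 58.11 = 3.958 A
Voltage across the parallel pair: V_p = I × R_p = 3.958 × 11.11 = 43.98 V
R_A sits across V_p; its power is V_p²/R.
P_R_A = (43.98)² / 12.0 = 161.2 W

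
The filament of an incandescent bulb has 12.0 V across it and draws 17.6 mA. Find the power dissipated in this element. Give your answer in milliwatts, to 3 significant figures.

211 mW

Since both terminal voltage and current are stated, P = V I gives the power in one step.
P = 12.0 V × 0.01760 A = 0.2112 W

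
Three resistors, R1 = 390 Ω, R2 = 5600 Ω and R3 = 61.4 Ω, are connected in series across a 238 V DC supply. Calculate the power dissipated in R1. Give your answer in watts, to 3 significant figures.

0.603 W

Since the resistors are in series they all carry the loop current I = V/R_total; the power in any one is I²R.
R_total = 390 + 5600 + 61.4 = 6051 Ω
I = V / R_total = 238 / 6051 = 0.03933 A
P_R1 = I² × R1 = (0.03933)² × 390 = 0.6033 W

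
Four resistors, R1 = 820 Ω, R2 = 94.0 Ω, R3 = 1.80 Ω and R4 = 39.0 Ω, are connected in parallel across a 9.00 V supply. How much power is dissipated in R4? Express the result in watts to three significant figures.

2.08 W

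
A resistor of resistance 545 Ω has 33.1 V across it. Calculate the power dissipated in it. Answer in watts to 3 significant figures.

We know the drop across the element and its resistance — P = V²/R, one step.
P = (33.1 V)² / 545 Ω = 2.010 W

2.01 W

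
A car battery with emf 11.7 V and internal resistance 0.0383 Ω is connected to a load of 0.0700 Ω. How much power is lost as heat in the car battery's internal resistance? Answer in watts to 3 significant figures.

447 W

The internal resistance carries the same current as the load; P_int = I²r.
I = ε / (r + R) = 11.7 / (0.0383 + 0.0700) = 108.0 A
P_int = I² r = (108.0)² × 0.0383 = 447.0 W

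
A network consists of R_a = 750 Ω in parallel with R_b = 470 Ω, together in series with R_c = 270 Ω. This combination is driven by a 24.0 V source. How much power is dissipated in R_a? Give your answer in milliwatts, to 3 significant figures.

205 mW

Combine R_a and R_b into their parallel equivalent first, reducing the network to two series resistors.
R_p = (750×470)/(750+470) = 288.9 Ω
R_total = R_p + 270 = 288.9 + 270 = 558.9 Ω
I = V / R_total = 24.0 / 558.9 = 0.04294 A
Voltage across the parallel pair: V_p = I × R_p = 0.04294 × 288.9 = 12.41 V
R_a has V_p across it, so P = V_p²/R_a.
P_R_a = (12.41)² / 750 = 0.2052 W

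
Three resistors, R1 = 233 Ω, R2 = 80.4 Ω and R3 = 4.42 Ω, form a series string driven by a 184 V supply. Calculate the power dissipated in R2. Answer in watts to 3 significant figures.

Since the resistors are in series they all carry the loop current I = V/R_total; the power in any one is I²R.
R_total = 233 + 80.4 + 4.42 = 317.8 Ω
I = V / R_total = 184 / 317.8 = 0.5789 A
P_R2 = I² × R2 = (0.5789)² × 80.4 = 26.95 W

26.9 W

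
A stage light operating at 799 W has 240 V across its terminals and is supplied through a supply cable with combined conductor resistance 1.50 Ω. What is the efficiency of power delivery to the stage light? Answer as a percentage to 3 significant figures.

98.0 %

I = P / V = 799 / 240 = 3.329 A through the supply cable.
P_line = I² R_line = (3.329)² × 1.50 = 16.63 W
P_source = P_load + P_line = 799.0 + 16.63 = 815.6 W
η = P_load / P_source = 799.0 / 815.6 = 0.9796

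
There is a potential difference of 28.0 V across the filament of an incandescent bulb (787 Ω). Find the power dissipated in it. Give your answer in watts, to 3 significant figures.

0.996 W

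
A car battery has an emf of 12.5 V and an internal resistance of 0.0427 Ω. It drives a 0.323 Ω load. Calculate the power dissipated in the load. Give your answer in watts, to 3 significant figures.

377 W

The internal resistance and the load are in series, so the same I flows through both; get I from ε/(r+R), then I²R for the load.
I = ε / (r + R) = 12.5 / (0.0427 + 0.323) = 34.18 A
P_load = I² R = (34.18)² × 0.323 = 377.4 W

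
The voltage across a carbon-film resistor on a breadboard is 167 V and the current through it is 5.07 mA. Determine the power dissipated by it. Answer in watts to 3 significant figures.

Since both terminal voltage and current are stated, P = V I gives the power in one step.
P = 167 V × 0.005070 A = 0.8467 W

0.847 W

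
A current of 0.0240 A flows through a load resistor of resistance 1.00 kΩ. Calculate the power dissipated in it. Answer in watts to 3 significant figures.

0.576 W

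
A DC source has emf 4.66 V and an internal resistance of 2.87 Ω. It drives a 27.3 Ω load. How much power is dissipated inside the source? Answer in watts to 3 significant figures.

0.0685 W

The source's internal resistance is just another series element carrying I; its dissipation is I²r.
I = ε / (r + R) = 4.66 / (2.87 + 27.3) = 0.1545 A
P_int = I² r = (0.1545)² × 2.87 = 0.06847 W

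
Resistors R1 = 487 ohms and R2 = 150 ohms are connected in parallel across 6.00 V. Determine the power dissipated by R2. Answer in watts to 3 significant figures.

0.240 W

R2 sits directly across the source, so P = V²/R with V = 6.00 V.
P_R2 = V² / R2 = (6.00)² / 150 Ω = 0.2400 W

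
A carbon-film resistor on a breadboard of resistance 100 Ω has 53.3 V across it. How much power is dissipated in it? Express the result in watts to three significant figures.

Voltage and resistance are given, so P = V²/R is the one-step route.
P = (53.3 V)² / 100 Ω = 28.41 W

28.4 W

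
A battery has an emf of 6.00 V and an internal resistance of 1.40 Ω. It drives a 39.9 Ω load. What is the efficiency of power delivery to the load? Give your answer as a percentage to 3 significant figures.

The source delivers εI, of which I²R reaches the load and I²r is lost; since I is common, η = R/(R+r).
η = R / (R + r) = 39.9 / (39.9 + 1.40) = 0.9661

96.6 %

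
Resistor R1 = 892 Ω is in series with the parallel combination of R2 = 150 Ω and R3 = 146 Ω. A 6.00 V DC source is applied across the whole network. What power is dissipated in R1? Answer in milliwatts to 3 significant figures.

Reduce the parallel pair to R_p first; the network is then a simple series string.
R_p = (150×146)/(150+146) = 73.99 Ω
R_total = 892 + 73.99 = 966.0 Ω
I = V / R_total = 6.00 / 966.0 = 0.006211 A
R1 is in the main series path, so its power is I²R1.
P_R1 = (0.006211)² × 892 = 0.03441 W

34.4 mW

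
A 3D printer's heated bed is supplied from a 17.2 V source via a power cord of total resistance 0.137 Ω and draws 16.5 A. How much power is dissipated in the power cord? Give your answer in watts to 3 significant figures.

37.3 W

Only the current and the line resistance are needed for the I²R loss.
The power cord carries the full 16.5 A.
P_line = I² R_line = (16.50)² × 0.137 = 37.30 W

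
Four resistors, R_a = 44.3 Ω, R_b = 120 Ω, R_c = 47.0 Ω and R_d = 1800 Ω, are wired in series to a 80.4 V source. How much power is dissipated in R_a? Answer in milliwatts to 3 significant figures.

70.8 mW

The current is common to all series resistors; compute it, then apply P = I²R for the target.
R_total = 44.3 + 120 + 47.0 + 1800 = 2011 Ω
I = V / R_total = 80.4 / 2011 = 0.03997 A
P_R_a = I² × R_a = (0.03997)² × 44.3 = 0.07079 W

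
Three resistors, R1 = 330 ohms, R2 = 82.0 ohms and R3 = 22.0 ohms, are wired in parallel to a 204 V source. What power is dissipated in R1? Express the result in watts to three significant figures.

126 W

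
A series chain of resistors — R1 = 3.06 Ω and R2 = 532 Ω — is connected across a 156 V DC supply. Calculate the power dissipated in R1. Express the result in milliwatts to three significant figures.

260 mW

The current is common to all series resistors; compute it, then apply P = I²R for the target.
R_total = 3.06 + 532 = 535.1 Ω
I = V / R_total = 156 / 535.1 = 0.2916 A
P_R1 = I² × R1 = (0.2916)² × 3.06 = 0.2601 W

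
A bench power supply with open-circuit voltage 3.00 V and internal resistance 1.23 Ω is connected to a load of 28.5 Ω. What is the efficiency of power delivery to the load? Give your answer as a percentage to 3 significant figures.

The source delivers εI, of which I²R reaches the load and I²r is lost; since I is common, η = R/(R+r).
η = R / (R + r) = 28.5 / (28.5 + 1.23) = 0.9586

95.9 %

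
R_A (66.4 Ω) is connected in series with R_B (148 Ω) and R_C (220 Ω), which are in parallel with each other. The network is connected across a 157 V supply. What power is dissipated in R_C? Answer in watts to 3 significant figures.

Collapse R_B‖R_C to a single equivalent, reducing the network to two series elements.
R_p = (148×220)/(148+220) = 88.48 Ω
R_total = 66.4 + 88.48 = 154.9 Ω
I = V / R_total = 157 / 154.9 = 1.014 A
Voltage across the parallel pair: V_p = I × R_p = 1.014 × 88.48 = 89.69 V
With V_p across R_C, its power is V_p²/R_C.
P_R_C = (89.69)² / 220 = 36.57 W

36.6 W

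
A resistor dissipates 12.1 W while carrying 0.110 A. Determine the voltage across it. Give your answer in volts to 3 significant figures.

Inverting the appropriate power form: V = P / I.
V = 12.1 / 0.1100 = 110.0 V

110 V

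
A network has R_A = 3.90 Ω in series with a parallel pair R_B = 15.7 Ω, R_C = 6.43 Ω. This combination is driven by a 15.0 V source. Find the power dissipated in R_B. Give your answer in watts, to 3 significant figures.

First combine the parallel branches into one equivalent R_p, then R_A + R_p is a series pair.
R_p = (15.7×6.43)/(15.7+6.43) = 4.562 Ω
R_total = 3.90 + 4.562 = 8.462 Ω
I = V / R_total = 15.0 / 8.462 = 1.773 A
Voltage across the parallel pair: V_p = I × R_p = 1.773 × 4.562 = 8.087 V
With V_p across R_B, its power is V_p²/R_B.
P_R_B = (8.087)² / 15.7 = 4.165 W

4.17 W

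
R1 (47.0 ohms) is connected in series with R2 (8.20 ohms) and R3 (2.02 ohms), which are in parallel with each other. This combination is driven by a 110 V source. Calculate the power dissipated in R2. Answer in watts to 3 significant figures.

First combine the parallel branches into one equivalent R_p, then R1 + R_p is a series pair.
R_p = (8.20×2.02)/(8.20+2.02) = 1.621 Ω
R_total = 47.0 + 1.621 = 48.62 Ω
I = V / R_total = 110 / 48.62 = 2.262 A
Voltage across the parallel pair: V_p = I × R_p = 2.262 × 1.621 = 3.667 V
R2 sees V_p directly, so P = V_p² / R2.
P_R2 = (3.667)² / 8.20 = 1.640 W

1.64 W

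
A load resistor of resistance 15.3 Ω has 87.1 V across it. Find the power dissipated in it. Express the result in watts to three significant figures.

496 W

With V across and R both known, P = V²/R gives the dissipation directly.
P = (87.1 V)² / 15.3 Ω = 495.8 W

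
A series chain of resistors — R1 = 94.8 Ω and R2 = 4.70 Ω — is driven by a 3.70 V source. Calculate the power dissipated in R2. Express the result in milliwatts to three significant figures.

The current is common to all series resistors; compute it, then apply P = I²R for the target.
R_total = 94.8 + 4.70 = 99.50 Ω
I = V / R_total = 3.70 / 99.50 = 0.03719 A
P_R2 = I² × R2 = (0.03719)² × 4.70 = 0.006499 W

6.50 mW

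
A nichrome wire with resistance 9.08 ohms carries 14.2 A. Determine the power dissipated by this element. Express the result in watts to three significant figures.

1830 W

Current and resistance are given, so P = I²R is the direct form.
P = (14.20 A)² × 9.08 Ω = 1831 W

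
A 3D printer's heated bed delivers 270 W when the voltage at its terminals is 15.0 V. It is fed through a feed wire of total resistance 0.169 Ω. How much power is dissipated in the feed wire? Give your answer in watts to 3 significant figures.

The feed wire is a series resistance carrying the load current; its dissipation is I²R_line.
I = P / V = 270 / 15.0 = 18.00 A through the feed wire.
P_line = I² R_line = (18.00)² × 0.169 = 54.76 W

54.8 W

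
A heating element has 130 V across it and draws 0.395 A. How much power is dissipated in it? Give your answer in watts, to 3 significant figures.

V and I are known directly — P = V I, no intermediate step needed.
P = 130 V × 0.3950 A = 51.35 W

51.4 W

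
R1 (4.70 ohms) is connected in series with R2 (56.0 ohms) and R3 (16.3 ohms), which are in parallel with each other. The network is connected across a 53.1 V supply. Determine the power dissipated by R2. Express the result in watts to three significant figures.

26.7 W

First combine the parallel branches into one equivalent R_p, then R1 + R_p is a series pair.
R_p = (56.0×16.3)/(56.0+16.3) = 12.63 Ω
R_total = 4.70 + 12.63 = 17.33 Ω
I = V / R_total = 53.1 / 17.33 = 3.065 A
Voltage across the parallel pair: V_p = I × R_p = 3.065 × 12.63 = 38.69 V
R2 is across V_p, so use P = V²/R for that branch.
P_R2 = (38.69)² / 56.0 = 26.74 W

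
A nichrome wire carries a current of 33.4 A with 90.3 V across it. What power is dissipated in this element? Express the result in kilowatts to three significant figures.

Since both terminal voltage and current are stated, P = V I gives the power in one step.
P = 90.3 V × 33.40 A = 3016 W

3.02 kW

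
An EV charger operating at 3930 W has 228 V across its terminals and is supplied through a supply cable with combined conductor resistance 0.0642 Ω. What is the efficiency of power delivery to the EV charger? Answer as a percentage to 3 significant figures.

99.5 %

I = P / V = 3930 / 228 = 17.24 A through the supply cable.
P_line = I² R_line = (17.24)² × 0.0642 = 19.07 W
P_source = P_load + P_line = 3930 + 19.07 = 3949 W
η = P_load / P_source = 3930 / 3949 = 0.9952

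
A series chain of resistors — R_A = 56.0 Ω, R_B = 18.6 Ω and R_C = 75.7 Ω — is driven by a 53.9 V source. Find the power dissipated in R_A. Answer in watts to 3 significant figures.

Every series element carries the same I. Get I from the total resistance, then P = I² × R_A.
R_total = 56.0 + 18.6 + 75.7 = 150.3 Ω
I = V / R_total = 53.9 / 150.3 = 0.3586 A
P_R_A = I² × R_A = (0.3586)² × 56.0 = 7.202 W

7.20 W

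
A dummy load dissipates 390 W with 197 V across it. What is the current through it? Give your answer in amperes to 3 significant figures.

1.98 A

Rearranging the power relation for the two known quantities gives I = P / V.
I = 390 / 197 = 1.980 A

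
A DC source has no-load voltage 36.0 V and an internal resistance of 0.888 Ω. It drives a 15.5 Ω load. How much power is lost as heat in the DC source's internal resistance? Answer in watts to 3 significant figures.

Internal loss is I²r, with I set by the total series resistance r+R.
I = ε / (r + R) = 36.0 / (0.888 + 15.5) = 2.197 A
P_int = I² r = (2.197)² × 0.888 = 4.285 W

4.29 W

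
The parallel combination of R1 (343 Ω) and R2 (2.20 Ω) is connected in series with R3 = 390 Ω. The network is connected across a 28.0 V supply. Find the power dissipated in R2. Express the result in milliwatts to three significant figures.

11.1 mW

Reduce the parallel combination to a single R_p; the circuit then becomes R_p in series with the remaining resistor.
R_p = (343×2.20)/(343+2.20) = 2.186 Ω
R_total = R_p + 390 = 2.186 + 390 = 392.2 Ω
I = V / R_total = 28.0 / 392.2 = 0.07139 A
Voltage across the parallel pair: V_p = I × R_p = 0.07139 × 2.186 = 0.1561 V
Use P = V²/R for R2 with V = V_p.
P_R2 = (0.1561)² / 2.20 = 0.01107 W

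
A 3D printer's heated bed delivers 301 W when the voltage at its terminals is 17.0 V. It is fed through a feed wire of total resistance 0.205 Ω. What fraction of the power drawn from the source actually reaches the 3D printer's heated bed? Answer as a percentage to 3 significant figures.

82.4 %

I = P / V = 301 / 17.0 = 17.71 A through the feed wire.
P_line = I² R_line = (17.71)² × 0.205 = 64.27 W
P_source = P_load + P_line = 301.0 + 64.27 = 365.3 W
η = P_load / P_source = 301.0 / 365.3 = 0.8241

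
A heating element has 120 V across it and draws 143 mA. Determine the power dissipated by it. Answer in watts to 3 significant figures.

17.2 W

Both the voltage across and the current through the element are known, so P = V I applies directly.
P = 120 V × 0.1430 A = 17.16 W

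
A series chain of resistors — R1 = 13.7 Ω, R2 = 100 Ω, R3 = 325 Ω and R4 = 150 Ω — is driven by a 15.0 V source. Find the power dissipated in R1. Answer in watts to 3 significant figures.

0.00889 W

In a series string the same current flows through every resistor — find that current, then P = I²R for the one we want.
R_total = 13.7 + 100 + 325 + 150 = 588.7 Ω
I = V / R_total = 15.0 / 588.7 = 0.02548 A
P_R1 = I² × R1 = (0.02548)² × 13.7 = 0.008894 W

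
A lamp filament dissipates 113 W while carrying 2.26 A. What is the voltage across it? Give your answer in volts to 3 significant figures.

50.0 V

The two known quantities fix the third via V = P / I.
V = 113 / 2.260 = 50.00 V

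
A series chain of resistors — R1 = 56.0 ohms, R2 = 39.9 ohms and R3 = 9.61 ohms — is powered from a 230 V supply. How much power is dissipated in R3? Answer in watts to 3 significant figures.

In a series string the same current flows through every resistor — find that current, then P = I²R for the one we want.
R_total = 56.0 + 39.9 + 9.61 = 105.5 Ω
I = V / R_total = 230 / 105.5 = 2.180 A
P_R3 = I² × R3 = (2.180)² × 9.61 = 45.67 W

45.7 W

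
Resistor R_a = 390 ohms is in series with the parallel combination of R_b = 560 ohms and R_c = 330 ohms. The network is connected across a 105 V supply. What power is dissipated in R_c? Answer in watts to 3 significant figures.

Reduce the parallel pair to R_p first; the network is then a simple series string.
R_p = (560×330)/(560+330) = 207.6 Ω
R_total = 390 + 207.6 = 597.6 Ω
I = V / R_total = 105 / 597.6 = 0.1757 A
Voltage across the parallel pair: V_p = I × R_p = 0.1757 × 207.6 = 36.48 V
R_c is across V_p, so use P = V²/R for that branch.
P_R_c = (36.48)² / 330 = 4.033 W

4.03 W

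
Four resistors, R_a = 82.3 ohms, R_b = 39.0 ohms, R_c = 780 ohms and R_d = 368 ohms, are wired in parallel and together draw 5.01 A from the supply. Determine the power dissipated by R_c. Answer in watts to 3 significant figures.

18.4 W

Only the total current is stated, so first find the parallel equivalent to get the voltage across the combination.
1/R_eq = 1/82.3 + 1/39.0 + 1/780 + 1/368 ⇒ R_eq = 23.93 Ω
V = I_total × R_eq = 5.010 × 23.93 = 119.9 V
P_R_c = V² / R_c = (119.9)² / 780 = 18.43 W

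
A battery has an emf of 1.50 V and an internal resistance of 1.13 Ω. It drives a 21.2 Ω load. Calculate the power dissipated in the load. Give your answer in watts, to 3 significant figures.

0.0957 W

Load and internal resistance form a series loop — compute the loop current, then the load power via I²R.
I = ε / (r + R) = 1.50 / (1.13 + 21.2) = 0.06717 A
P_load = I² R = (0.06717)² × 21.2 = 0.09566 W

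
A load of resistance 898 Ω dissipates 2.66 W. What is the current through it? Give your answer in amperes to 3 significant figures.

Rearranging the power relation for the two known quantities gives I = √(P / R).
I = √(2.66 / 898) = 0.05443 A

0.0544 A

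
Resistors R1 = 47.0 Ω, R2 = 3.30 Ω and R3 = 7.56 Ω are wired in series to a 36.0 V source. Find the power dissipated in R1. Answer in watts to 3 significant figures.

18.2 W

In a series string the same current flows through every resistor — find that current, then P = I²R for the one we want.
R_total = 47.0 + 3.30 + 7.56 = 57.86 Ω
I = V / R_total = 36.0 / 57.86 = 0.6222 A
P_R1 = I² × R1 = (0.6222)² × 47.0 = 18.19 W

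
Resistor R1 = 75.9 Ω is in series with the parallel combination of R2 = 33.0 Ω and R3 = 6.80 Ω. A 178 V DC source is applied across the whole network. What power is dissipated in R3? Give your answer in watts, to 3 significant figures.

First combine the parallel branches into one equivalent R_p, then R1 + R_p is a series pair.
R_p = (33.0×6.80)/(33.0+6.80) = 5.638 Ω
R_total = 75.9 + 5.638 = 81.54 Ω
I = V / R_total = 178 / 81.54 = 2.183 A
Voltage across the parallel pair: V_p = I × R_p = 2.183 × 5.638 = 12.31 V
R3 sees V_p directly, so P = V_p² / R3.
P_R3 = (12.31)² / 6.80 = 22.28 W

22.3 W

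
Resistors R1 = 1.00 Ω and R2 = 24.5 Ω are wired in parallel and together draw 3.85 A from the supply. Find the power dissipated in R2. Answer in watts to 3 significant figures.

The branches share the same voltage, but only the total current is given — find V from the equivalent resistance first.
1/R_eq = 1/1.00 + 1/24.5 ⇒ R_eq = 0.9608 Ω
V = I_total × R_eq = 3.850 × 0.9608 = 3.699 V
P_R2 = V² / R2 = (3.699)² / 24.5 = 0.5585 W

0.558 W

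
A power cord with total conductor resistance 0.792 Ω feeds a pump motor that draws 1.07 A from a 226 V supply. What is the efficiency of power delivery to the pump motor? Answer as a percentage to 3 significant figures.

The power cord carries the full 1.07 A.
P_line = I² R_line = (1.070)² × 0.792 = 0.9068 W
P_source = V I = 226 × 1.070 = 241.8 W; P_load = 240.9 W
η = P_load / P_source = 240.9 / 241.8 = 0.9963

99.6 %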